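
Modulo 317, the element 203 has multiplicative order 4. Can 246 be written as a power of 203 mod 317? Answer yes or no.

no

⟨203⟩ has order 4; its elements mod 317 are {1, 114, 203, 316}.
246 is not in this set.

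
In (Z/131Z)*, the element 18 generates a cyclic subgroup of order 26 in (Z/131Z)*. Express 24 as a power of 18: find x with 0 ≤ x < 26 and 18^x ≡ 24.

Successive powers of 18 modulo 131:
  18^0=1  18^1=18  18^2=62  18^3=68  18^4=45  18^5=24
So 18^5 ≡ 24 (mod 131), giving x = 5.

5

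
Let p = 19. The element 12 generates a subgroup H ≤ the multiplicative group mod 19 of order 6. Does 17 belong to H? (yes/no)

no

⟨12⟩ has order 6; its elements mod 19 are {1, 7, 8, 11, 12, 18}.
17 is not in this set.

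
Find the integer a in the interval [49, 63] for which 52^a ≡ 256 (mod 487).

56

Compute 52^49 mod 487 = 359, then multiply by 52 repeatedly:
  52^49=359  52^50=162  52^51=145  52^52=235  52^53=45
  52^54=392  52^55=417  52^56=256
Found 256 at exponent 56.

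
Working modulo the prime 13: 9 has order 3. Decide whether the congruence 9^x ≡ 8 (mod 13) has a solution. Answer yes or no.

no

8 ∈ ⟨9⟩ iff 8^3 ≡ 1 (mod 13), since |⟨9⟩| = 3.
8^3 mod 13 = 5.
Since 5 ≠ 1, 8 does not lie in the subgroup.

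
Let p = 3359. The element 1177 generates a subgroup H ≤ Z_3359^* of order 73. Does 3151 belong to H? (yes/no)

yes

3151 ∈ ⟨1177⟩ iff 3151^73 ≡ 1 (mod 3359), since |⟨1177⟩| = 73.
3151^73 mod 3359 = 1.
Since 1 = 1, 3151 lies in the subgroup.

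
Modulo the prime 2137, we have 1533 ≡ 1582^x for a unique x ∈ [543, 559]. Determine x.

557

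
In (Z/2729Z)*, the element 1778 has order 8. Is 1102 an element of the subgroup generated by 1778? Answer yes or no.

yes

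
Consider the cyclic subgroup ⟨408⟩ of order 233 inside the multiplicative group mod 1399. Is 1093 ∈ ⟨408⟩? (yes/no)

1093 ∈ ⟨408⟩ iff 1093^233 ≡ 1 (mod 1399), since |⟨408⟩| = 233.
1093^233 mod 1399 = 1.
Since 1 = 1, 1093 lies in the subgroup.

yes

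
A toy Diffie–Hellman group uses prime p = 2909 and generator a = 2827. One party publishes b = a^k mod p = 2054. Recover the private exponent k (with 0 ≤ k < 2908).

911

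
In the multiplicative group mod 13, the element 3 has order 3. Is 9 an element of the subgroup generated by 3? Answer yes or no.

yes

9 ∈ ⟨3⟩ iff 9^3 ≡ 1 (mod 13), since |⟨3⟩| = 3.
9^3 mod 13 = 1.
Since 1 = 1, 9 lies in the subgroup.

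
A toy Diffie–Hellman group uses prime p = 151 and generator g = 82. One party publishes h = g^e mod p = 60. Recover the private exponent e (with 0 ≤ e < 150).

123

Baby-step giant-step with m = ceil(sqrt(150)) = 13.
Baby table (82^j mod 151 for j=0..12):
  0:1  1:82  2:80  3:67  4:58  5:75  6:110  7:111
  8:42  9:122  10:38  11:96  12:20
Giant step factor: 82^(-13) ≡ 115 (mod 151).
Scan 60·115^i mod 151 for i = 0, 1, …:
  i=0: 60   i=1: 105   i=2: 146   i=3: 29
  i=4: 13   i=5: 136   i=6: 87   i=7: 39
  i=8: 106   i=9: 110
Match at i=9, j=6: e = 9·13 + 6 = 123.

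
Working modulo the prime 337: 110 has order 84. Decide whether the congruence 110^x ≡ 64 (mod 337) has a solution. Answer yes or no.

yes

64 ∈ ⟨110⟩ iff 64^84 ≡ 1 (mod 337), since |⟨110⟩| = 84.
64^84 mod 337 = 1.
Since 1 = 1, 64 lies in the subgroup.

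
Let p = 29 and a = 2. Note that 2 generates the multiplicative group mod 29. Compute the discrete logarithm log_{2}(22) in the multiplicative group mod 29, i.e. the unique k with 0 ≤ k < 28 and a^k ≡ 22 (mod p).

26

Successive powers of 2 modulo 29:
  2^0=1  2^1=2  2^2=4  2^3=8  2^4=16  2^5=3
  2^6=6  2^7=12  2^8=24  2^9=19  2^10=9  2^11=18
  2^12=7  2^13=14  2^14=28  2^15=27  2^16=25  2^17=21
  2^18=13  2^19=26  2^20=23  2^21=17  2^22=5  2^23=10
  2^24=20  2^25=11  2^26=22
So 2^26 ≡ 22 (mod 29), giving k = 26.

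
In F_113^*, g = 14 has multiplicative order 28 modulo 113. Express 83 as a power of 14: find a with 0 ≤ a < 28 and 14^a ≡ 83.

2

Successive powers of 14 modulo 113:
  14^0=1  14^1=14  14^2=83
So 14^2 ≡ 83 (mod 113), giving a = 2.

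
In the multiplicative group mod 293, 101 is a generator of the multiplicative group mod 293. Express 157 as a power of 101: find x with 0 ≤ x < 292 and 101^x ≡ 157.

245

Baby-step giant-step with m = ceil(sqrt(292)) = 18.
Baby table (101^j mod 293 for j=0..17):
  0:1  1:101  2:239  3:113  4:279  5:51  6:170  7:176
  8:196  9:165  10:257  11:173  12:186  13:34  14:211  15:215
  16:33  17:110
Giant step factor: 101^(-18) ≡ 61 (mod 293).
Scan 157·61^i mod 293 for i = 0, 1, …:
  i=0: 157   i=1: 201   i=2: 248   i=3: 185
  i=4: 151   i=5: 128   i=6: 190   i=7: 163
  i=8: 274   i=9: 13   i=10: 207   i=11: 28
  i=12: 243   i=13: 173
Match at i=13, j=11: x = 13·18 + 11 = 245.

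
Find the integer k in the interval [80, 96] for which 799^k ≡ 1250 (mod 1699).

Compute 799^80 mod 1699 = 161, then multiply by 799 repeatedly:
  799^80=161  799^81=1214  799^82=1556  799^83=1275  799^84=1024
  799^85=957  799^86=93  799^87=1250
Found 1250 at exponent 87.

87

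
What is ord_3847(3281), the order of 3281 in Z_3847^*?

The order of 3281 must divide p − 1 = 3846 = 2 · 3 · 641.
Divisors: 1, 2, 3, 6, 641, 1282, 1923, 3846.
Check each in increasing order: 3281^1 ≡ 3281;  3281^2 ≡ 1055;  3281^3 ≡ 3002;  3281^6 ≡ 2330;  3281^641 ≡ 1.
Smallest exponent giving 1 is 641.

641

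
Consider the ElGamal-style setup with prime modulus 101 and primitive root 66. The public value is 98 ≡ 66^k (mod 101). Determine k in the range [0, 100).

93

Baby-step giant-step with m = ceil(sqrt(100)) = 10.
Baby table (66^j mod 101 for j=0..9):
  0:1  1:66  2:13  3:50  4:68  5:44  6:76  7:67
  8:79  9:63
Giant step factor: 66^(-10) ≡ 6 (mod 101).
Scan 98·6^i mod 101 for i = 0, 1, …:
  i=0: 98   i=1: 83   i=2: 94   i=3: 59
  i=4: 51   i=5: 3   i=6: 18   i=7: 7
  i=8: 42   i=9: 50
Match at i=9, j=3: k = 9·10 + 3 = 93.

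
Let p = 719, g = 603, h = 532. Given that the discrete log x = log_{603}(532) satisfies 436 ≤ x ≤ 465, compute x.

453

Compute 603^436 mod 719 = 289, then multiply by 603 repeatedly:
  603^436=289  603^437=269  603^438=432  603^439=218  603^440=596
  603^441=607  603^442=50  603^443=671  603^444=535  603^445=493
  603^446=332  603^447=314  603^448=245  603^449=340  603^450=105
  603^451=43  603^452=45  603^453=532
Found 532 at exponent 453.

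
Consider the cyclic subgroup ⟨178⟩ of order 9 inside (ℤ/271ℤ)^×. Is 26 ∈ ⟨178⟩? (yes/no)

no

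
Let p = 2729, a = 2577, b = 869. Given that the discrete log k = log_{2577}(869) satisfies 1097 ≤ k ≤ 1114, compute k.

1099

Compute 2577^1097 mod 2729 = 1569, then multiply by 2577 repeatedly:
  2577^1097=1569  2577^1098=1664  2577^1099=869
Found 869 at exponent 1099.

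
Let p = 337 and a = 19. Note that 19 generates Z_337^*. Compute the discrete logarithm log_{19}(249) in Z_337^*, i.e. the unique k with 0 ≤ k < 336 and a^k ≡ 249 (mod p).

255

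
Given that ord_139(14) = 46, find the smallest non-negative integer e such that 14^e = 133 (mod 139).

Successive powers of 14 modulo 139:
  14^0=1  14^1=14  14^2=57  14^3=103  14^4=52  14^5=33
  14^6=45  14^7=74  14^8=63  14^9=48  14^10=116  14^11=95
  14^12=79  14^13=133
So 14^13 ≡ 133 (mod 139), giving e = 13.

13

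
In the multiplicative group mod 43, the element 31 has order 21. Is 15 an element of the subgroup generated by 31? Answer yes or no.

yes

15 ∈ ⟨31⟩ iff 15^21 ≡ 1 (mod 43), since |⟨31⟩| = 21.
15^21 mod 43 = 1.
Since 1 = 1, 15 lies in the subgroup.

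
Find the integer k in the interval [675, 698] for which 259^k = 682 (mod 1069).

Compute 259^675 mod 1069 = 1061, then multiply by 259 repeatedly:
  259^675=1061  259^676=66  259^677=1059  259^678=617  259^679=522
  259^680=504  259^681=118  259^682=630  259^683=682
Found 682 at exponent 683.

683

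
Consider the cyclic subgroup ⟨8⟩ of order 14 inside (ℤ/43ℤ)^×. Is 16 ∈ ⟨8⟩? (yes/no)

⟨8⟩ has order 14; its elements mod 43 are {1, 2, 4, 8, 11, 16, 21, 22, 27, 32, 35, 39, 41, 42}.
16 is in this set.

yes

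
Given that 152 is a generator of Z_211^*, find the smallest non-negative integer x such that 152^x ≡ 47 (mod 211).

172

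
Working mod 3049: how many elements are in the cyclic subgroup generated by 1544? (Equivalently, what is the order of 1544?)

1016

The order of 1544 must divide p − 1 = 3048 = 2^3 · 3 · 127.
Divisors: 1, 2, 3, 4, 6, 8, 12, 24, 127, 254, 381, 508, 762, 1016, 1524, 3048.
Check each in increasing order: 1544^1 ≡ 1544;  1544^2 ≡ 2667;  1544^3 ≡ 1698;  1544^4 ≡ 2621;  1544^6 ≡ 1899;  1544^8 ≡ 244;  1544^12 ≡ 2283;  1544^24 ≡ 1348;  1544^127 ≡ 1046;  1544^254 ≡ 2574;  1544^381 ≡ 137;  1544^508 ≡ 3048;  1544^762 ≡ 475;  1544^1016 ≡ 1.
Smallest exponent giving 1 is 1016.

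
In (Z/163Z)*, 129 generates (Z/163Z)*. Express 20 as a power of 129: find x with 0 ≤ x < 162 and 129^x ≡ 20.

Baby-step giant-step with m = ceil(sqrt(162)) = 13.
Baby table (129^j mod 163 for j=0..12):
  0:1  1:129  2:15  3:142  4:62  5:11  6:115  7:2
  8:95  9:30  10:121  11:124  12:22
Giant step factor: 129^(-13) ≡ 73 (mod 163).
Scan 20·73^i mod 163 for i = 0, 1, …:
  i=0: 20   i=1: 156   i=2: 141   i=3: 24
  i=4: 122   i=5: 104   i=6: 94   i=7: 16
  i=8: 27   i=9: 15
Match at i=9, j=2: x = 9·13 + 2 = 119.

119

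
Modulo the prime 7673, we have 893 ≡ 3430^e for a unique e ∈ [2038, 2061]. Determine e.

Compute 3430^2038 mod 7673 = 1932, then multiply by 3430 repeatedly:
  3430^2038=1932  3430^2039=4961  3430^2040=5189  3430^2041=4583  3430^2042=5386
  3430^2043=5069  3430^2044=7325  3430^2045=3348  3430^2046=4832  3430^2047=80
  3430^2048=5845  3430^2049=6474  3430^2050=158  3430^2051=4830  3430^2052=893
Found 893 at exponent 2052.

2052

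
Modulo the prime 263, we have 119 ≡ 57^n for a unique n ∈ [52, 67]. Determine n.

67

Compute 57^52 mod 263 = 100, then multiply by 57 repeatedly:
  57^52=100  57^53=177  57^54=95  57^55=155  57^56=156
  57^57=213  57^58=43  57^59=84  57^60=54  57^61=185
  57^62=25  57^63=110  57^64=221  57^65=236  57^66=39
  57^67=119
Found 119 at exponent 67.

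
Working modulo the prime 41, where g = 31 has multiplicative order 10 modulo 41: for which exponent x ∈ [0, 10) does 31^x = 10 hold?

Successive powers of 31 modulo 41:
  31^0=1  31^1=31  31^2=18  31^3=25  31^4=37  31^5=40
  31^6=10
So 31^6 ≡ 10 (mod 41), giving x = 6.

6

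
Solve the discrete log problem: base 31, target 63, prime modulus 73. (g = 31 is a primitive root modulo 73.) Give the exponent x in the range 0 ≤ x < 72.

63

Baby-step giant-step with m = ceil(sqrt(72)) = 9.
Baby table (31^j mod 73 for j=0..8):
  0:1  1:31  2:12  3:7  4:71  5:11  6:49  7:59
  8:4
Giant step factor: 31^(-9) ≡ 63 (mod 73).
Scan 63·63^i mod 73 for i = 0, 1, …:
  i=0: 63   i=1: 27   i=2: 22   i=3: 72
  i=4: 10   i=5: 46   i=6: 51   i=7: 1
Match at i=7, j=0: x = 7·9 + 0 = 63.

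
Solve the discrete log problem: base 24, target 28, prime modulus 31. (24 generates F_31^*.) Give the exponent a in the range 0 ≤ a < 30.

Successive powers of 24 modulo 31:
  24^0=1  24^1=24  24^2=18  24^3=29  24^4=14  24^5=26
  24^6=4  24^7=3  24^8=10  24^9=23  24^10=25  24^11=11
  24^12=16  24^13=12  24^14=9  24^15=30  24^16=7  24^17=13
  24^18=2  24^19=17  24^20=5  24^21=27  24^22=28
So 24^22 ≡ 28 (mod 31), giving a = 22.

22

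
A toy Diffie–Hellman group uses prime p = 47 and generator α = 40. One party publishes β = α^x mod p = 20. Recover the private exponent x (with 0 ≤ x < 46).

Baby-step giant-step with m = ceil(sqrt(46)) = 7.
Baby table (40^j mod 47 for j=0..6):
  0:1  1:40  2:2  3:33  4:4  5:19  6:8
Giant step factor: 40^(-7) ≡ 26 (mod 47).
Scan 20·26^i mod 47 for i = 0, 1, …:
  i=0: 20   i=1: 3   i=2: 31   i=3: 7
  i=4: 41   i=5: 32   i=6: 33
Match at i=6, j=3: x = 6·7 + 3 = 45.

45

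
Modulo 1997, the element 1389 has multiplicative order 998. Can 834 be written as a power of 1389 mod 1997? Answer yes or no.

834 ∈ ⟨1389⟩ iff 834^998 ≡ 1 (mod 1997), since |⟨1389⟩| = 998.
834^998 mod 1997 = 1.
Since 1 = 1, 834 lies in the subgroup.

yes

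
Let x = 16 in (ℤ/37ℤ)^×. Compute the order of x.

9

The order of 16 must divide p − 1 = 36 = 2^2 · 3^2.
Divisors: 1, 2, 3, 4, 6, 9, 12, 18, 36.
Check each in increasing order: 16^1 ≡ 16;  16^2 ≡ 34;  16^3 ≡ 26;  16^4 ≡ 9;  16^6 ≡ 10;  16^9 ≡ 1.
Smallest exponent giving 1 is 9.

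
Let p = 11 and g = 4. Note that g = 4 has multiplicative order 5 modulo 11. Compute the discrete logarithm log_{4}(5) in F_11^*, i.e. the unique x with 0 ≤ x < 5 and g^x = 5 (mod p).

2

Successive powers of 4 modulo 11:
  4^0=1  4^1=4  4^2=5
So 4^2 ≡ 5 (mod 11), giving x = 2.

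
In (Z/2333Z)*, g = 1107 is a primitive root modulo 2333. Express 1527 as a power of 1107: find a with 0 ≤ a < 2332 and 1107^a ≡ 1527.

1274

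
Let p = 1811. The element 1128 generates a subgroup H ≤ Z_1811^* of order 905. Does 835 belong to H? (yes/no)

no

835 ∈ ⟨1128⟩ iff 835^905 ≡ 1 (mod 1811), since |⟨1128⟩| = 905.
835^905 mod 1811 = 1810.
Since 1810 ≠ 1, 835 does not lie in the subgroup.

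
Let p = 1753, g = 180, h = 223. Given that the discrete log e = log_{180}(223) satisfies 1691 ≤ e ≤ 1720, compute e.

Compute 180^1691 mod 1753 = 624, then multiply by 180 repeatedly:
  180^1691=624  180^1692=128  180^1693=251  180^1694=1355  180^1695=233
  180^1696=1621  180^1697=782  180^1698=520  180^1699=691  180^1700=1670
  180^1701=837  180^1702=1655  180^1703=1643  180^1704=1236  180^1705=1602
  180^1706=868  180^1707=223
Found 223 at exponent 1707.

1707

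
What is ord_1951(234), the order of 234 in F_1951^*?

975

The order of 234 must divide p − 1 = 1950 = 2 · 3 · 5^2 · 13.
Divisors: 1, 2, 3, 5, 6, 10, 13, 15, 25, 26, 30, 39, 50, 65, 75, 78, 130, 150, 195, 325, 390, 650, 975, 1950.
Check each in increasing order: 234^1 ≡ 234;  234^2 ≡ 128;  234^3 ≡ 687;  234^5 ≡ 141;  234^6 ≡ 1778;  234^10 ≡ 371;  234^13 ≡ 1247;  234^15 ≡ 1585;  234^25 ≡ 784;  234^26 ≡ 62;  234^30 ≡ 1288;  234^39 ≡ 1225;  234^50 ≡ 91;  234^65 ≡ 1812;  234^75 ≡ 1108;  234^78 ≡ 306;  234^130 ≡ 1762;  234^150 ≡ 485;  234^195 ≡ 908;  234^325 ≡ 76;  234^390 ≡ 1142;  234^650 ≡ 1874;  234^975 ≡ 1.
Smallest exponent giving 1 is 975.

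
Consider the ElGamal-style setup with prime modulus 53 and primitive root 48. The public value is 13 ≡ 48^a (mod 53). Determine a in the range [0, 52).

Successive powers of 48 modulo 53:
  48^0=1  48^1=48  48^2=25  48^3=34  48^4=42  48^5=2
  48^6=43  48^7=50  48^8=15  48^9=31  48^10=4  48^11=33
  48^12=47  48^13=30  48^14=9  48^15=8  48^16=13
So 48^16 ≡ 13 (mod 53), giving a = 16.

16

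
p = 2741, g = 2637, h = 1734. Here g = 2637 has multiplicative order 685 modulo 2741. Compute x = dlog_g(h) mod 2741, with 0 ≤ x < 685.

110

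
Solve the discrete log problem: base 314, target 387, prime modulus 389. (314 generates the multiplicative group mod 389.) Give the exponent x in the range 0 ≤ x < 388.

Baby-step giant-step with m = ceil(sqrt(388)) = 20.
Baby table (314^j mod 389 for j=0..19):
  0:1  1:314  2:179  3:190  4:143  5:167  6:312  7:329
  8:221  9:152  10:270  11:367  12:94  13:341  14:99  15:355
  16:216  17:138  18:153  19:195
Giant step factor: 314^(-20) ≡ 223 (mod 389).
Scan 387·223^i mod 389 for i = 0, 1, …:
  i=0: 387   i=1: 332   i=2: 126   i=3: 90
  i=4: 231   i=5: 165   i=6: 229   i=7: 108
  i=8: 355
Match at i=8, j=15: x = 8·20 + 15 = 175.

175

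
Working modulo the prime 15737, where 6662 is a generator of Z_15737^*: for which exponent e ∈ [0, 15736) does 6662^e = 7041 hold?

Baby-step giant-step with m = ceil(sqrt(15736)) = 126.
Baby table (6662^j mod 15737 for j=0..125):
  0:1  1:6662  2:3904  3:10924  4:7800  5:26  6:105  7:7082
  8:758  9:13956  10:676  11:2730  12:11025  13:3971  14:905  15:1839
  16:8032  17:3384  18:8824  19:7793  20:603  21:4251  22:9299  23:9106
  24:13774  25:15678  26:367  27:5719  28:701  29:11910  30:14203  31:9542
  32:7061  33:2489  34:10657  35:7327  36:12037  37:10479  38:1766  39:9553
  40:1658  41:13959  42:4925  43:14442  44:12323  45:11634  46:983  47:2154
  48:13541  49:5658  50:3481  51:9821  52:8793  53:5852  54:5475  55:11821
  56:3554  57:8300  58:10519  59:717  60:8343  61:13719  62:11219  63:5965
  64:2905  65:12337  66:10480  67:8428  68:13457  69:12582  70:6022  71:4951
  72:14547  73:3668  74:12392  75:14939  76:2830  77:534  78:946  79:7452
  80:10726  81:10632  82:13884  83:8859  84:4908  85:11347  86:8903  87:14770
  88:10016  89:1712  90:11756  91:11160  92:6332  93:8624  94:13038  95:6653
  96:6894  97:7262  98:3906  99:8511  100:15608  101:6137  102:15705  103:7134
  104:968  105:12383  106:2192  107:14905  108:12377  109:9431  110:7218  111:9781
  112:9842  113:7062  114:9151  115:14561  116:2514  117:4100  118:10505  119:1871
  120:898  121:2416  122:12178  123:5601  124:1435  125:7611
Giant step factor: 6662^(-126) ≡ 4888 (mod 15737).
Scan 7041·4888^i mod 15737 for i = 0, 1, …:
  i=0: 7041   i=1: 15326   i=2: 5368   i=3: 5205
  i=4: 11048   i=5: 8977   i=6: 4820   i=7: 1871
Match at i=7, j=119: e = 7·126 + 119 = 1001.

1001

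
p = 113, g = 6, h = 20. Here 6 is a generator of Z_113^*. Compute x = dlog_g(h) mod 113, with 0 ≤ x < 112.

103

Baby-step giant-step with m = ceil(sqrt(112)) = 11.
Baby table (6^j mod 113 for j=0..10):
  0:1  1:6  2:36  3:103  4:53  5:92  6:100  7:35
  8:97  9:17  10:102
Giant step factor: 6^(-11) ≡ 101 (mod 113).
Scan 20·101^i mod 113 for i = 0, 1, …:
  i=0: 20   i=1: 99   i=2: 55   i=3: 18
  i=4: 10   i=5: 106   i=6: 84   i=7: 9
  i=8: 5   i=9: 53
Match at i=9, j=4: x = 9·11 + 4 = 103.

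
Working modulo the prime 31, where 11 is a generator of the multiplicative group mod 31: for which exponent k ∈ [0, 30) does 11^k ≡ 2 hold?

Successive powers of 11 modulo 31:
  11^0=1  11^1=11  11^2=28  11^3=29  11^4=9  11^5=6
  11^6=4  11^7=13  11^8=19  11^9=23  11^10=5  11^11=24
  11^12=16  11^13=21  11^14=14  11^15=30  11^16=20  11^17=3
  11^18=2
So 11^18 ≡ 2 (mod 31), giving k = 18.

18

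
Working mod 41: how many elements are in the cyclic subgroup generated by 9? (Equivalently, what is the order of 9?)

The order of 9 must divide p − 1 = 40 = 2^3 · 5.
Divisors: 1, 2, 4, 5, 8, 10, 20, 40.
Check each in increasing order: 9^1 ≡ 9;  9^2 ≡ 40;  9^4 ≡ 1.
Smallest exponent giving 1 is 4.

4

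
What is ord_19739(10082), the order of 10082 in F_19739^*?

19738

The order of 10082 must divide p − 1 = 19738 = 2 · 71 · 139.
Divisors: 1, 2, 71, 139, 142, 278, 9869, 19738.
Check each in increasing order: 10082^1 ≡ 10082;  10082^2 ≡ 10613;  10082^71 ≡ 19530;  10082^139 ≡ 9106;  10082^142 ≡ 4203;  10082^278 ≡ 15436;  10082^9869 ≡ 19738;  10082^19738 ≡ 1.
Smallest exponent giving 1 is 19738.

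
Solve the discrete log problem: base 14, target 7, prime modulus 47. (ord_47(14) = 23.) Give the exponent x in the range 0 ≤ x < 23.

8

Successive powers of 14 modulo 47:
  14^0=1  14^1=14  14^2=8  14^3=18  14^4=17  14^5=3
  14^6=42  14^7=24  14^8=7
So 14^8 ≡ 7 (mod 47), giving x = 8.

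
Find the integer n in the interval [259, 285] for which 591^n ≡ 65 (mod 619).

277

Compute 591^259 mod 619 = 422, then multiply by 591 repeatedly:
  591^259=422  591^260=564  591^261=302  591^262=210  591^263=310
  591^264=605  591^265=392  591^266=166  591^267=304  591^268=154
  591^269=21  591^270=31  591^271=370  591^272=163  591^273=388
  591^274=278  591^275=263  591^276=64  591^277=65
Found 65 at exponent 277.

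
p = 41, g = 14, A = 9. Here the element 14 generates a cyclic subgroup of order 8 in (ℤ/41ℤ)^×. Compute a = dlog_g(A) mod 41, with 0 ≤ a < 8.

6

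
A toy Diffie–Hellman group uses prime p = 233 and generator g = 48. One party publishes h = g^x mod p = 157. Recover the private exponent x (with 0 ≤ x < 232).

Baby-step giant-step with m = ceil(sqrt(232)) = 16.
Baby table (48^j mod 233 for j=0..15):
  0:1  1:48  2:207  3:150  4:210  5:61  6:132  7:45
  8:63  9:228  10:226  11:130  12:182  13:115  14:161  15:39
Giant step factor: 48^(-16) ≡ 204 (mod 233).
Scan 157·204^i mod 233 for i = 0, 1, …:
  i=0: 157   i=1: 107   i=2: 159   i=3: 49
  i=4: 210
Match at i=4, j=4: x = 4·16 + 4 = 68.

68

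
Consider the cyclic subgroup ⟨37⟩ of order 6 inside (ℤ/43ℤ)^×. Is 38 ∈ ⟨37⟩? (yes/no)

⟨37⟩ has order 6; its elements mod 43 are {1, 6, 7, 36, 37, 42}.
38 is not in this set.

no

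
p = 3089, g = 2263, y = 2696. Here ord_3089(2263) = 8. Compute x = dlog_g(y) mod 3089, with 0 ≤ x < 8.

Successive powers of 2263 modulo 3089:
  2263^0=1  2263^1=2263  2263^2=2696
So 2263^2 ≡ 2696 (mod 3089), giving x = 2.

2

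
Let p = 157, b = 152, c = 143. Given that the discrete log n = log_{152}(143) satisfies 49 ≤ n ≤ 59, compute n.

Compute 152^49 mod 157 = 20, then multiply by 152 repeatedly:
  152^49=20  152^50=57  152^51=29  152^52=12  152^53=97
  152^54=143
Found 143 at exponent 54.

54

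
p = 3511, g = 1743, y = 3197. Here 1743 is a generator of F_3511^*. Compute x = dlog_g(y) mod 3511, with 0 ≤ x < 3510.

1587

Baby-step giant-step with m = ceil(sqrt(3510)) = 60.
Baby table (1743^j mod 3511 for j=0..59):
  0:1  1:1743  2:1034  3:1119  4:1812  5:1927  6:2245  7:1781
  8:559  9:1790  10:2202  11:563  12:1740  13:2827  14:1528  15:1966
  16:2  17:3486  18:2068  19:2238  20:113  21:343  22:979  23:51
  24:1118  25:69  26:893  27:1126  28:3480  29:2143  30:3056  31:421
  32:4  33:3461  34:625  35:965  36:226  37:686  38:1958  39:102
  40:2236  41:138  42:1786  43:2252  44:3449  45:775  46:2601  47:842
  48:8  49:3411  50:1250  51:1930  52:452  53:1372  54:405  55:204
  56:961  57:276  58:61  59:993
Giant step factor: 1743^(-60) ≡ 991 (mod 3511).
Scan 3197·991^i mod 3511 for i = 0, 1, …:
  i=0: 3197   i=1: 1305   i=2: 1207   i=3: 2397
  i=4: 1991   i=5: 3410   i=6: 1728   i=7: 2591
  i=8: 1140   i=9: 2709     …   i=25: 816
  i=26: 1126
Match at i=26, j=27: x = 26·60 + 27 = 1587.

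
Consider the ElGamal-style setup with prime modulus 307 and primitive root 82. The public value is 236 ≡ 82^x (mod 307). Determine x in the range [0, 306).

55

Baby-step giant-step with m = ceil(sqrt(306)) = 18.
Baby table (82^j mod 307 for j=0..17):
  0:1  1:82  2:277  3:303  4:286  5:120  6:16  7:84
  8:134  9:243  10:278  11:78  12:256  13:116  14:302  15:204
  16:150  17:20
Giant step factor: 82^(-18) ≡ 269 (mod 307).
Scan 236·269^i mod 307 for i = 0, 1, …:
  i=0: 236   i=1: 242   i=2: 14   i=3: 82
Match at i=3, j=1: x = 3·18 + 1 = 55.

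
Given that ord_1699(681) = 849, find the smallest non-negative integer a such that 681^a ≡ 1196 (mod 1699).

82

Baby-step giant-step with m = ceil(sqrt(849)) = 30.
Baby table (681^j mod 1699 for j=0..29):
  0:1  1:681  2:1633  3:927  4:958  5:1681  6:1334  7:1188
  8:304  9:1445  10:324  11:1473  12:703  13:1324  14:1174  15:964
  16:670  17:938  18:1653  19:955  20:1337  21:1532  22:106  23:828
  24:1499  25:1419  26:1307  27:1490  28:387  29:202
Giant step factor: 681^(-30) ≡ 924 (mod 1699).
Scan 1196·924^i mod 1699 for i = 0, 1, …:
  i=0: 1196   i=1: 754   i=2: 106
Match at i=2, j=22: a = 2·30 + 22 = 82.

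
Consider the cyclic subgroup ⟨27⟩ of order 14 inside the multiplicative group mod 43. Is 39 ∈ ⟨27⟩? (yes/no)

⟨27⟩ has order 14; its elements mod 43 are {1, 2, 4, 8, 11, 16, 21, 22, 27, 32, 35, 39, 41, 42}.
39 is in this set.

yes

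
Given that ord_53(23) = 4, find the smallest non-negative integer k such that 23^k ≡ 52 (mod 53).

2

Successive powers of 23 modulo 53:
  23^0=1  23^1=23  23^2=52
So 23^2 ≡ 52 (mod 53), giving k = 2.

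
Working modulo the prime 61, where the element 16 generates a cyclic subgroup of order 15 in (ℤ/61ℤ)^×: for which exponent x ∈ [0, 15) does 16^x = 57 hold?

8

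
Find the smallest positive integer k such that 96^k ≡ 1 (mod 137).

The order of 96 must divide p − 1 = 136 = 2^3 · 17.
Divisors: 1, 2, 4, 8, 17, 34, 68, 136.
Check each in increasing order: 96^1 ≡ 96;  96^2 ≡ 37;  96^4 ≡ 136;  96^8 ≡ 1.
Smallest exponent giving 1 is 8.

8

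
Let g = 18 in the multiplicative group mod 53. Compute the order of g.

52

The order of 18 must divide p − 1 = 52 = 2^2 · 13.
Divisors: 1, 2, 4, 13, 26, 52.
Check each in increasing order: 18^1 ≡ 18;  18^2 ≡ 6;  18^4 ≡ 36;  18^13 ≡ 23;  18^26 ≡ 52;  18^52 ≡ 1.
Smallest exponent giving 1 is 52.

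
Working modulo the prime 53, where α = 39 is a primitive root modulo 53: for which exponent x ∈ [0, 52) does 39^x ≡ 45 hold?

Baby-step giant-step with m = ceil(sqrt(52)) = 8.
Baby table (39^j mod 53 for j=0..7):
  0:1  1:39  2:37  3:12  4:44  5:20  6:38  7:51
Giant step factor: 39^(-8) ≡ 36 (mod 53).
Scan 45·36^i mod 53 for i = 0, 1, …:
  i=0: 45   i=1: 30   i=2: 20
Match at i=2, j=5: x = 2·8 + 5 = 21.

21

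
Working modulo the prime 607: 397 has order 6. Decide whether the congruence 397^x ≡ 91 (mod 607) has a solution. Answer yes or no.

⟨397⟩ has order 6; its elements mod 607 are {1, 210, 211, 396, 397, 606}.
91 is not in this set.

no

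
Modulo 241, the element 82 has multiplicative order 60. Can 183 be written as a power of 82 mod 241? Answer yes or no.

183 ∈ ⟨82⟩ iff 183^60 ≡ 1 (mod 241), since |⟨82⟩| = 60.
183^60 mod 241 = 1.
Since 1 = 1, 183 lies in the subgroup.

yes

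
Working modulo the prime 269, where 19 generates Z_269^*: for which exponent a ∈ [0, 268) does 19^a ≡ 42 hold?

Successive powers of 19 modulo 269:
  19^0=1  19^1=19  19^2=92  19^3=134  19^4=125  19^5=223
  19^6=202  19^7=72  19^8=23  19^9=168  19^10=233  19^11=123
  19^12=185  19^13=18  19^14=73  19^15=42
So 19^15 ≡ 42 (mod 269), giving a = 15.

15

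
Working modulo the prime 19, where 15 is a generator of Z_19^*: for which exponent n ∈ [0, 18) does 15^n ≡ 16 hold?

2

Successive powers of 15 modulo 19:
  15^0=1  15^1=15  15^2=16
So 15^2 ≡ 16 (mod 19), giving n = 2.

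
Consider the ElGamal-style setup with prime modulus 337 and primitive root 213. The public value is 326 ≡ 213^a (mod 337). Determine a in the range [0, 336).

159

Baby-step giant-step with m = ceil(sqrt(336)) = 19.
Baby table (213^j mod 337 for j=0..18):
  0:1  1:213  2:211  3:122  4:37  5:130  6:56  7:133
  8:21  9:92  10:50  11:203  12:103  13:34  14:165  15:97
  16:104  17:247  18:39
Giant step factor: 213^(-19) ≡ 317 (mod 337).
Scan 326·317^i mod 337 for i = 0, 1, …:
  i=0: 326   i=1: 220   i=2: 318   i=3: 43
  i=4: 151   i=5: 13   i=6: 77   i=7: 145
  i=8: 133
Match at i=8, j=7: a = 8·19 + 7 = 159.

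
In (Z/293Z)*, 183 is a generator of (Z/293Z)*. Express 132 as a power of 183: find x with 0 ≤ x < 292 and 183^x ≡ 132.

6

Baby-step giant-step with m = ceil(sqrt(292)) = 18.
Baby table (183^j mod 293 for j=0..17):
  0:1  1:183  2:87  3:99  4:244  5:116  6:132  7:130
  8:57  9:176  10:271  11:76  12:137  13:166  14:199  15:85
  16:26  17:70
Giant step factor: 183^(-18) ≡ 25 (mod 293).
Scan 132·25^i mod 293 for i = 0, 1, …:
  i=0: 132
Match at i=0, j=6: x = 0·18 + 6 = 6.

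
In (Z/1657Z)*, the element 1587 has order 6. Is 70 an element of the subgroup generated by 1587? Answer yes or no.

70 ∈ ⟨1587⟩ iff 70^6 ≡ 1 (mod 1657), since |⟨1587⟩| = 6.
70^6 mod 1657 = 1.
Since 1 = 1, 70 lies in the subgroup.

yes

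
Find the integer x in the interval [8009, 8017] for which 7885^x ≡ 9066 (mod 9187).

Compute 7885^8009 mod 9187 = 6491, then multiply by 7885 repeatedly:
  7885^8009=6491  7885^8010=758  7885^8011=5280  7885^8012=6503  7885^8013=3508
  7885^8014=7710  7885^8015=2971  7885^8016=8672  7885^8017=9066
Found 9066 at exponent 8017.

8017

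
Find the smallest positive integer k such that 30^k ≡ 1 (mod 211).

105

The order of 30 must divide p − 1 = 210 = 2 · 3 · 5 · 7.
Divisors: 1, 2, 3, 5, 6, 7, 10, 14, 15, 21, 30, 35, 42, 70, 105, 210.
Check each in increasing order: 30^1 ≡ 30;  30^2 ≡ 56;  30^3 ≡ 203;  30^5 ≡ 185;  30^6 ≡ 64;  30^7 ≡ 21;  30^10 ≡ 43;  30^14 ≡ 19;  30^15 ≡ 148;  30^21 ≡ 188;  30^30 ≡ 171;  30^35 ≡ 196;  30^42 ≡ 107;  30^70 ≡ 14;  30^105 ≡ 1.
Smallest exponent giving 1 is 105.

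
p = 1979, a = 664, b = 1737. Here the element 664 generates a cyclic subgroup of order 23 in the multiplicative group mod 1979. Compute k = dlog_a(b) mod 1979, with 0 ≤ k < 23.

9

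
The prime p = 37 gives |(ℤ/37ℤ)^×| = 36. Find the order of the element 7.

9

The order of 7 must divide p − 1 = 36 = 2^2 · 3^2.
Divisors: 1, 2, 3, 4, 6, 9, 12, 18, 36.
Check each in increasing order: 7^1 ≡ 7;  7^2 ≡ 12;  7^3 ≡ 10;  7^4 ≡ 33;  7^6 ≡ 26;  7^9 ≡ 1.
Smallest exponent giving 1 is 9.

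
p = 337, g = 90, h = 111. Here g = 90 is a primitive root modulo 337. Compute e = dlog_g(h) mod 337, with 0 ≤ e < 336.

294

Baby-step giant-step with m = ceil(sqrt(336)) = 19.
Baby table (90^j mod 337 for j=0..18):
  0:1  1:90  2:12  3:69  4:144  5:154  6:43  7:163
  8:179  9:271  10:126  11:219  12:164  13:269  14:283  15:195
  16:26  17:318  18:312
Giant step factor: 90^(-19) ≡ 303 (mod 337).
Scan 111·303^i mod 337 for i = 0, 1, …:
  i=0: 111   i=1: 270   i=2: 256   i=3: 58
  i=4: 50   i=5: 322   i=6: 173   i=7: 184
  i=8: 147   i=9: 57     …   i=14: 220
  i=15: 271
Match at i=15, j=9: e = 15·19 + 9 = 294.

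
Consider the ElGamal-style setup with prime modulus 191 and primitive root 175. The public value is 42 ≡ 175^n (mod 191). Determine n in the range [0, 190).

51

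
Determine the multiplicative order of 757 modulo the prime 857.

The order of 757 must divide p − 1 = 856 = 2^3 · 107.
Divisors: 1, 2, 4, 8, 107, 214, 428, 856.
Check each in increasing order: 757^1 ≡ 757;  757^2 ≡ 573;  757^4 ≡ 98;  757^8 ≡ 177;  757^107 ≡ 207;  757^214 ≡ 856;  757^428 ≡ 1.
Smallest exponent giving 1 is 428.

428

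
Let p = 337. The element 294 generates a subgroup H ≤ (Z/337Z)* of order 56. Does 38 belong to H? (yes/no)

38 ∈ ⟨294⟩ iff 38^56 ≡ 1 (mod 337), since |⟨294⟩| = 56.
38^56 mod 337 = 209.
Since 209 ≠ 1, 38 does not lie in the subgroup.

no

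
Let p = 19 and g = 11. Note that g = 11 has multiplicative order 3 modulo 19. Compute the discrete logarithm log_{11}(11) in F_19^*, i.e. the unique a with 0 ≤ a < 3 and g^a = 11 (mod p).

Successive powers of 11 modulo 19:
  11^0=1  11^1=11
So 11^1 ≡ 11 (mod 19), giving a = 1.

1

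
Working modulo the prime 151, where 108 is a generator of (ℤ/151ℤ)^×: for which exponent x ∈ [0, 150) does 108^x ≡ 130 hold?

131

Baby-step giant-step with m = ceil(sqrt(150)) = 13.
Baby table (108^j mod 151 for j=0..12):
  0:1  1:108  2:37  3:70  4:10  5:23  6:68  7:96
  8:100  9:79  10:76  11:54  12:94
Giant step factor: 108^(-13) ≡ 82 (mod 151).
Scan 130·82^i mod 151 for i = 0, 1, …:
  i=0: 130   i=1: 90   i=2: 132   i=3: 103
  i=4: 141   i=5: 86   i=6: 106   i=7: 85
  i=8: 24   i=9: 5   i=10: 108
Match at i=10, j=1: x = 10·13 + 1 = 131.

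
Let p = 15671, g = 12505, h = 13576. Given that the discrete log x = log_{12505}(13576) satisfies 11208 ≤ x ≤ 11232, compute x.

Compute 12505^11208 mod 15671 = 12940, then multiply by 12505 repeatedly:
  12505^11208=12940  12505^11209=11625  12505^11210=6429  12505^11211=2415  12505^11212=1558
  12505^11213=3737  12505^11214=263  12505^11215=13576
Found 13576 at exponent 11215.

11215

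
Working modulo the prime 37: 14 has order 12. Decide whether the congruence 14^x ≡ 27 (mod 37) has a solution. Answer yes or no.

yes

27 ∈ ⟨14⟩ iff 27^12 ≡ 1 (mod 37), since |⟨14⟩| = 12.
27^12 mod 37 = 1.
Since 1 = 1, 27 lies in the subgroup.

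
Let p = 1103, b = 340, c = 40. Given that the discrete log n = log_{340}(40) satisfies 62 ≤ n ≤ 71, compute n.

63

Compute 340^62 mod 1103 = 65, then multiply by 340 repeatedly:
  340^62=65  340^63=40
Found 40 at exponent 63.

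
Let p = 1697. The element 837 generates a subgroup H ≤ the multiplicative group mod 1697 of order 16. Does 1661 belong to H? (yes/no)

yes

⟨837⟩ has order 16; its elements mod 1697 are {1, 36, 292, 330, 369, 401, 414, 837, 860, 1283, 1296, 1328, 1367, 1405, 1661, 1696}.
1661 is in this set.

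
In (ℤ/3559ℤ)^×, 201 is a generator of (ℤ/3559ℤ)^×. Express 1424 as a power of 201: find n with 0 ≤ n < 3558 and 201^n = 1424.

Baby-step giant-step with m = ceil(sqrt(3558)) = 60.
Baby table (201^j mod 3559 for j=0..59):
  0:1  1:201  2:1252  3:2522  4:1544  5:711  6:551  7:422
  8:2965  9:1612  10:143  11:271  12:1086  13:1187  14:134  15:2021
  16:495  17:3402  18:474  19:2740  20:2654  21:3163  22:2261  23:2468
  24:1367  25:724  26:3164  27:2462  28:161  29:330  30:2268  31:316
  32:3013  33:583  34:3295  35:321  36:459  37:3284  38:1669  39:923
  40:455  41:2480  42:220  43:1512  44:1397  45:3195  46:1575  47:3383
  48:214  49:306  50:1003  51:2299  52:2988  53:2676  54:467  55:1333
  56:1008  57:3304  58:2130  59:1050
Giant step factor: 201^(-60) ≡ 3286 (mod 3559).
Scan 1424·3286^i mod 3559 for i = 0, 1, …:
  i=0: 1424   i=1: 2738   i=2: 3475   i=3: 1578
  i=4: 3404   i=5: 3166   i=6: 519   i=7: 673
  i=8: 1339   i=9: 1030     …   i=27: 700
  i=28: 1086
Match at i=28, j=12: n = 28·60 + 12 = 1692.

1692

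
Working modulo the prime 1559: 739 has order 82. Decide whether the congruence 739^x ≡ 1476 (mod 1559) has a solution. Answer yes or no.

yes

1476 ∈ ⟨739⟩ iff 1476^82 ≡ 1 (mod 1559), since |⟨739⟩| = 82.
1476^82 mod 1559 = 1.
Since 1 = 1, 1476 lies in the subgroup.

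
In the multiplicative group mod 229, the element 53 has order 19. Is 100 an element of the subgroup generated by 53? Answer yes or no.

no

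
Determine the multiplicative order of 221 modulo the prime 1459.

The order of 221 must divide p − 1 = 1458 = 2 · 3^6.
Divisors: 1, 2, 3, 6, 9, 18, 27, 54, 81, 162, 243, 486, 729, 1458.
Check each in increasing order: 221^1 ≡ 221;  221^2 ≡ 694;  221^3 ≡ 179;  221^6 ≡ 1402;  221^9 ≡ 10;  221^18 ≡ 100;  221^27 ≡ 1000;  221^54 ≡ 585;  221^81 ≡ 1400;  221^162 ≡ 563;  221^243 ≡ 340;  221^486 ≡ 339;  221^729 ≡ 1458;  221^1458 ≡ 1.
Smallest exponent giving 1 is 1458.

1458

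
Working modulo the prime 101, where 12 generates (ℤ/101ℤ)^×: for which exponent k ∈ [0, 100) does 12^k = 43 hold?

2

Baby-step giant-step with m = ceil(sqrt(100)) = 10.
Baby table (12^j mod 101 for j=0..9):
  0:1  1:12  2:43  3:11  4:31  5:69  6:20  7:38
  8:52  9:18
Giant step factor: 12^(-10) ≡ 65 (mod 101).
Scan 43·65^i mod 101 for i = 0, 1, …:
  i=0: 43
Match at i=0, j=2: k = 0·10 + 2 = 2.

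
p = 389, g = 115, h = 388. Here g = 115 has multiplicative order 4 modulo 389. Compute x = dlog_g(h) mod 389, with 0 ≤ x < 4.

2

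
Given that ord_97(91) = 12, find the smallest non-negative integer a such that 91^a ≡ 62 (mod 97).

10

Successive powers of 91 modulo 97:
  91^0=1  91^1=91  91^2=36  91^3=75  91^4=35  91^5=81
  91^6=96  91^7=6  91^8=61  91^9=22  91^10=62
So 91^10 ≡ 62 (mod 97), giving a = 10.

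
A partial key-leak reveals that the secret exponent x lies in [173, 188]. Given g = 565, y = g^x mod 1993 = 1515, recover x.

188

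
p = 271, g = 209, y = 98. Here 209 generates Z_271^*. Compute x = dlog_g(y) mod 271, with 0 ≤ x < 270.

Baby-step giant-step with m = ceil(sqrt(270)) = 17.
Baby table (209^j mod 271 for j=0..16):
  0:1  1:209  2:50  3:152  4:61  5:12  6:69  7:58
  8:198  9:190  10:144  11:15  12:154  13:208  14:112  15:102
  16:180
Giant step factor: 209^(-17) ≡ 94 (mod 271).
Scan 98·94^i mod 271 for i = 0, 1, …:
  i=0: 98   i=1: 269   i=2: 83   i=3: 214
  i=4: 62   i=5: 137   i=6: 141   i=7: 246
  i=8: 89   i=9: 236   i=10: 233   i=11: 222
  i=12: 1
Match at i=12, j=0: x = 12·17 + 0 = 204.

204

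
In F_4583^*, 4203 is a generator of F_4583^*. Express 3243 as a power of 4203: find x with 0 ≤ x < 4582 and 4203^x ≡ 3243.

Baby-step giant-step with m = ceil(sqrt(4582)) = 68.
Baby table (4203^j mod 4583 for j=0..67):
  0:1  1:4203  2:2327  3:259  4:2406  5:2320  6:2919  7:4449
  8:507  9:4409  10:1958  11:2989  12:764  13:2992  14:4207  15:807
  16:401  17:3442  18:2778  19:3033  20:2376  21:4554  22:1854  23:1262
  24:1655  25:3554  26:1465  27:2426  28:3886  29:3629  30:463  31:2797
  32:396  33:759  34:309  35:1738  36:4095  37:2120  38:1008  39:1932
  40:3703  41:4424  42:841  43:1230  44:66  45:2418  46:2343  47:3345
  48:2974  49:1881  50:168  51:322  52:1381  53:2265  54:904  55:205
  56:11  57:403  58:2682  59:2849  60:3551  61:2605  62:28  63:3109
  64:994  65:2669  66:3206  67:798
Giant step factor: 4203^(-68) ≡ 2917 (mod 4583).
Scan 3243·2917^i mod 4583 for i = 0, 1, …:
  i=0: 3243   i=1: 519   i=2: 1533   i=3: 3336
  i=4: 1403   i=5: 4515   i=6: 3296   i=7: 3881
  i=8: 867   i=9: 3806     …   i=46: 4411
  i=47: 2406
Match at i=47, j=4: x = 47·68 + 4 = 3200.

3200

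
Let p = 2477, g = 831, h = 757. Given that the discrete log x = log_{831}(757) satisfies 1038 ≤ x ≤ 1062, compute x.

1045

Compute 831^1038 mod 2477 = 88, then multiply by 831 repeatedly:
  831^1038=88  831^1039=1295  831^1040=1127  831^1041=231  831^1042=1232
  831^1043=791  831^1044=916  831^1045=757
Found 757 at exponent 1045.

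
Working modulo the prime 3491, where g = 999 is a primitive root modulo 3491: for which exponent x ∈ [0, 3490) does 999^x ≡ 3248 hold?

2365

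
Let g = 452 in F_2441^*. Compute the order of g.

488

The order of 452 must divide p − 1 = 2440 = 2^3 · 5 · 61.
Divisors: 1, 2, 4, 5, 8, 10, 20, 40, 61, 122, 244, 305, 488, 610, 1220, 2440.
Check each in increasing order: 452^1 ≡ 452;  452^2 ≡ 1701;  452^4 ≡ 816;  452^5 ≡ 241;  452^8 ≡ 1904;  452^10 ≡ 1938;  452^20 ≡ 1586;  452^40 ≡ 1166;  452^61 ≡ 1122;  452^122 ≡ 1769;  452^244 ≡ 2440;  452^305 ≡ 1319;  452^488 ≡ 1.
Smallest exponent giving 1 is 488.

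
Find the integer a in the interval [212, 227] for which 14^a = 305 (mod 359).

Compute 14^212 mod 359 = 50, then multiply by 14 repeatedly:
  14^212=50  14^213=341  14^214=107  14^215=62  14^216=150
  14^217=305
Found 305 at exponent 217.

217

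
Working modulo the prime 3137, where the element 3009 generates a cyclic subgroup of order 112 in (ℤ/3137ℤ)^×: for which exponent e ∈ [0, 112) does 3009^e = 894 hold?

Baby-step giant-step with m = ceil(sqrt(112)) = 11.
Baby table (3009^j mod 3137 for j=0..10):
  0:1  1:3009  2:699  3:1501  4:2366  5:1441  6:635  7:282
  8:1548  9:2624  10:2924
Giant step factor: 3009^(-11) ≡ 832 (mod 3137).
Scan 894·832^i mod 3137 for i = 0, 1, …:
  i=0: 894   i=1: 339   i=2: 2855   i=3: 651
  i=4: 2068   i=5: 1500   i=6: 2611   i=7: 1548
Match at i=7, j=8: e = 7·11 + 8 = 85.

85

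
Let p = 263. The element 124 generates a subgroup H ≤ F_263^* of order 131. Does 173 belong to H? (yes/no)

173 ∈ ⟨124⟩ iff 173^131 ≡ 1 (mod 263), since |⟨124⟩| = 131.
173^131 mod 263 = 1.
Since 1 = 1, 173 lies in the subgroup.

yes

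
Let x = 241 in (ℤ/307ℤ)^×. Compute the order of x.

306

The order of 241 must divide p − 1 = 306 = 2 · 3^2 · 17.
Divisors: 1, 2, 3, 6, 9, 17, 18, 34, 51, 102, 153, 306.
Check each in increasing order: 241^1 ≡ 241;  241^2 ≡ 58;  241^3 ≡ 163;  241^6 ≡ 167;  241^9 ≡ 205;  241^17 ≡ 261;  241^18 ≡ 273;  241^34 ≡ 274;  241^51 ≡ 290;  241^102 ≡ 289;  241^153 ≡ 306;  241^306 ≡ 1.
Smallest exponent giving 1 is 306.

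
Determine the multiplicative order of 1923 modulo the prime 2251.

The order of 1923 must divide p − 1 = 2250 = 2 · 3^2 · 5^3.
Divisors: 1, 2, 3, 5, 6, 9, 10, 15, 18, 25, 30, 45, 50, 75, 90, 125, 150, 225, 250, 375, 450, 750, 1125, 2250.
Check each in increasing order: 1923^1 ≡ 1923;  1923^2 ≡ 1787;  1923^3 ≡ 1375;  1923^5 ≡ 1284;  1923^6 ≡ 2036;  1923^9 ≡ 1507;  1923^10 ≡ 924;  1923^15 ≡ 139;  1923^18 ≡ 2041;  1923^25 ≡ 129;  1923^30 ≡ 1313;  1923^45 ≡ 176;  1923^50 ≡ 884;  1923^75 ≡ 1486;  1923^90 ≡ 1713;  1923^125 ≡ 1291;  1923^150 ≡ 2216;  1923^225 ≡ 2014;  1923^250 ≡ 941;  1923^375 ≡ 1542;  1923^450 ≡ 2145;  1923^750 ≡ 708;  1923^1125 ≡ 1.
Smallest exponent giving 1 is 1125.

1125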